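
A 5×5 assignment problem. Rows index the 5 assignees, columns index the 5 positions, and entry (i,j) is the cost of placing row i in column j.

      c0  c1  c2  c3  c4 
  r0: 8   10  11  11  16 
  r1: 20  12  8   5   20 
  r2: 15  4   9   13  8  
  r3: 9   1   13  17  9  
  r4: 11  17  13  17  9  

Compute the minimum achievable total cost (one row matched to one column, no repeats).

optimal assignment: row0→col0 (cost 8), row1→col3 (cost 5), row2→col2 (cost 9), row3→col1 (cost 1), row4→col4 (cost 9)
total = 8 + 5 + 9 + 1 + 9 = 32

Minimum assignment cost: 32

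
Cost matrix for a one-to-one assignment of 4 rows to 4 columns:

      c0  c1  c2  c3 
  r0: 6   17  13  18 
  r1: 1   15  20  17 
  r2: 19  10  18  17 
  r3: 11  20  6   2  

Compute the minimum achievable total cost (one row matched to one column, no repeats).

Minimum assignment cost: 26

optimal assignment: row0→col2 (cost 13), row1→col0 (cost 1), row2→col1 (cost 10), row3→col3 (cost 2)
total = 13 + 1 + 10 + 2 = 26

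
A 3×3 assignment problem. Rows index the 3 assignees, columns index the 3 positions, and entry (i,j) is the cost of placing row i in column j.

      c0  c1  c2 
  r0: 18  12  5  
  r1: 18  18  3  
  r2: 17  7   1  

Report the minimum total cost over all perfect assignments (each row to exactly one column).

Minimum assignment cost: 28

optimal assignment: row0→col0 (cost 18), row1→col2 (cost 3), row2→col1 (cost 7)
total = 18 + 3 + 7 = 28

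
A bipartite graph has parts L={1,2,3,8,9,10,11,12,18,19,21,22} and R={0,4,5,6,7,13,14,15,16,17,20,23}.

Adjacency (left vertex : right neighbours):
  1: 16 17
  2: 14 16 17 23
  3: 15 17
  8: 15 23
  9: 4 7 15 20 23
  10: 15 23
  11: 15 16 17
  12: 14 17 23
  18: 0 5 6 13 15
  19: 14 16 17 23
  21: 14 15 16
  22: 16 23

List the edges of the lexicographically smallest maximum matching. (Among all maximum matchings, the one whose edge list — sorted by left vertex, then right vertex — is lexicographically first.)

|M| = 7 (so the lex-smallest maximum matching has 7 edges)
process left vertices in ascending order; for each, take the smallest-labelled available neighbour that still permits 7 edges overall, or leave it unmatched if none does
lex-smallest matching: {1-16, 2-14, 3-15, 8-23, 9-4, 11-17, 18-0}

Lex-smallest maximum matching: {(1,16), (2,14), (3,15), (8,23), (9,4), (11,17), (18,0)}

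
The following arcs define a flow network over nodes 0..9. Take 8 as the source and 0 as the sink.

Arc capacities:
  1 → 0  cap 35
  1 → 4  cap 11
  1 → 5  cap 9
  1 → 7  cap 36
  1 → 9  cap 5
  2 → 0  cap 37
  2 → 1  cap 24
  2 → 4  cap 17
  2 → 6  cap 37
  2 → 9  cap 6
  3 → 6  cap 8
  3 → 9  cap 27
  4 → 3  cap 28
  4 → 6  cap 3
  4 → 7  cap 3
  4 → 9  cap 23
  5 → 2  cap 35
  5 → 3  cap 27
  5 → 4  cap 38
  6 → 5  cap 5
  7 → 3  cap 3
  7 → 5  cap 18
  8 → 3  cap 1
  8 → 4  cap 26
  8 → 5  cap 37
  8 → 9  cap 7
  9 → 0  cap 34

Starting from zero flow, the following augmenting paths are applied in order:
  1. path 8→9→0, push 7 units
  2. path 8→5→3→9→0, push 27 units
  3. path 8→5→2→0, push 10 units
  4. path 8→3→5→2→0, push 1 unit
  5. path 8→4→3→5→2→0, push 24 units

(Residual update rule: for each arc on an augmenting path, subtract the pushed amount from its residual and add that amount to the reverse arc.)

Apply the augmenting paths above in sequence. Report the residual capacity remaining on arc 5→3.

Residual capacity of (5,3): 25

after path 1 (8→9→0, push 7): res(5,3)=27
after path 2 (8→5→3→9→0, push 27): res(5,3)=0
after path 3 (8→5→2→0, push 10): res(5,3)=0
after path 4 (8→3→5→2→0, push 1): res(5,3)=1
after path 5 (8→4→3→5→2→0, push 24): res(5,3)=25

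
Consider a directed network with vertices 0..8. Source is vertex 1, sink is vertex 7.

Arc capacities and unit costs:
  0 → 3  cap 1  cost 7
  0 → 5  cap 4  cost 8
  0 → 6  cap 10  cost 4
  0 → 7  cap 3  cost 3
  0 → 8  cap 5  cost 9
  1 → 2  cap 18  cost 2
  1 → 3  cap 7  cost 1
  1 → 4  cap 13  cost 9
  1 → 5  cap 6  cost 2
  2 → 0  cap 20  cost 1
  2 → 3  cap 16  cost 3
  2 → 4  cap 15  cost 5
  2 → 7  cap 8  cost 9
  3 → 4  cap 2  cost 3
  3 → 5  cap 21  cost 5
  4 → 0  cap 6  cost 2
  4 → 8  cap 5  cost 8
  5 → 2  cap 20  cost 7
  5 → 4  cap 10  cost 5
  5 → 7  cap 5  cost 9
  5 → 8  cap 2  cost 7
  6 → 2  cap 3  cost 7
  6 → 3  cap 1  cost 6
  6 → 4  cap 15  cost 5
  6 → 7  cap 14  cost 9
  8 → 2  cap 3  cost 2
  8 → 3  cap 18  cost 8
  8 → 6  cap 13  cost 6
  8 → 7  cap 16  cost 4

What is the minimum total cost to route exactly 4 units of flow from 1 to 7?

shortest-cost path #1: 1→2→0→7 push 3 @ unit cost 6 (adds 18)
shortest-cost path #2: 1→2→7 push 1 @ unit cost 11 (adds 11)
total cost = 29

Minimum cost for 4 units: 29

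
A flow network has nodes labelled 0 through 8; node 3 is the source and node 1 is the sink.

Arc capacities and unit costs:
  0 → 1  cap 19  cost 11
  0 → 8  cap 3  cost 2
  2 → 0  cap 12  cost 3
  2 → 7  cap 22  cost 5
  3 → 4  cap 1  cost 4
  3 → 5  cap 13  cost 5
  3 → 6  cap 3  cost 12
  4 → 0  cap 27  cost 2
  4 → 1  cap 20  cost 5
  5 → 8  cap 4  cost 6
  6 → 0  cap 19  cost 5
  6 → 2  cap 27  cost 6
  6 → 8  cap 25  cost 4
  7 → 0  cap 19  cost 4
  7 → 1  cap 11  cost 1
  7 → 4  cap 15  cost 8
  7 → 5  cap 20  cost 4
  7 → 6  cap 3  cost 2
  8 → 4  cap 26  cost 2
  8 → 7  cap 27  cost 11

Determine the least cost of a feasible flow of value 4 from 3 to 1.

shortest-cost path #1: 3→4→1 push 1 @ unit cost 9 (adds 9)
shortest-cost path #2: 3→5→8→4→1 push 3 @ unit cost 18 (adds 54)
total cost = 63

Minimum cost for 4 units: 63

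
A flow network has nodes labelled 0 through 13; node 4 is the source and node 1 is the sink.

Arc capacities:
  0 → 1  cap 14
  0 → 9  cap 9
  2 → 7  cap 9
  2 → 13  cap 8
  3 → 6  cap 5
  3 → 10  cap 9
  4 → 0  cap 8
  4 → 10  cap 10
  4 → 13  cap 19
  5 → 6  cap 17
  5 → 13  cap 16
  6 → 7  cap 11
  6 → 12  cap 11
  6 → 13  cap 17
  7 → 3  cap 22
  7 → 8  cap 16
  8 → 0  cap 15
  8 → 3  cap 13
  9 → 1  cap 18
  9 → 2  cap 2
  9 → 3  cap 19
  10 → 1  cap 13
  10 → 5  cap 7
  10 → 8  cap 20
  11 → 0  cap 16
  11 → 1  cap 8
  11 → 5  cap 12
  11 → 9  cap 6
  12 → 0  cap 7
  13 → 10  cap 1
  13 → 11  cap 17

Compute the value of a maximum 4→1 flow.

augment #1: 4→0→1 bottleneck 8, total now 8
augment #2: 4→10→1 bottleneck 10, total now 18
augment #3: 4→13→10→1 bottleneck 1, total now 19
augment #4: 4→13→11→1 bottleneck 8, total now 27
augment #5: 4→13→11→0→1 bottleneck 6, total now 33
augment #6: 4→13→11→9→1 bottleneck 3, total now 36

Maximum flow value: 36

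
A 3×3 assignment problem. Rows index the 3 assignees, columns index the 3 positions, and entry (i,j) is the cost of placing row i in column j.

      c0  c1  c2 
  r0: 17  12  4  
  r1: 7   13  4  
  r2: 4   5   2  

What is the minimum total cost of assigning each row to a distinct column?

optimal assignment: row0→col2 (cost 4), row1→col0 (cost 7), row2→col1 (cost 5)
total = 4 + 7 + 5 = 16

Minimum assignment cost: 16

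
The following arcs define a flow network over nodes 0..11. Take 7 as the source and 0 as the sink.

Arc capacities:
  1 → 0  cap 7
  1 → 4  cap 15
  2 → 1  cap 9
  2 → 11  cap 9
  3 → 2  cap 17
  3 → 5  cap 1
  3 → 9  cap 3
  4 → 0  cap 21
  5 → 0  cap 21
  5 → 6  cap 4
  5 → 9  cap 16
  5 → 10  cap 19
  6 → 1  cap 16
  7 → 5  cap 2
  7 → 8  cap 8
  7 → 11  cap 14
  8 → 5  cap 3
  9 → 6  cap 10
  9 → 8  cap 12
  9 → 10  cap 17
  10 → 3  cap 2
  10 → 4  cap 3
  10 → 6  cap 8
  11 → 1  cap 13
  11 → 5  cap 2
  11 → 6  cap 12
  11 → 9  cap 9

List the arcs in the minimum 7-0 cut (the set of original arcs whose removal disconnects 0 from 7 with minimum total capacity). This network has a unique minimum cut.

augment #1: 7→5→0 push 2
augment #2: 7→8→5→0 push 3
augment #3: 7→11→1→0 push 7
augment #4: 7→11→5→0 push 2
augment #5: 7→11→1→4→0 push 5
max flow = 19; residual-reachable set from 7 gives S-side
cut edges (S→T): {(7,5), (7,11), (8,5)} total cap 19

Min-cut arcs: {(7,5), (7,11), (8,5)} (total capacity 19)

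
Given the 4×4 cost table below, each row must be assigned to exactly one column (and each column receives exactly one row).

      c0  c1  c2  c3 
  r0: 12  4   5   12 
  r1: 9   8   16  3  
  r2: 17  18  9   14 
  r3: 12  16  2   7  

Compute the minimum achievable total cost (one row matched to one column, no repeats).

Minimum assignment cost: 26

optimal assignment: row0→col1 (cost 4), row1→col3 (cost 3), row2→col0 (cost 17), row3→col2 (cost 2)
total = 4 + 3 + 17 + 2 = 26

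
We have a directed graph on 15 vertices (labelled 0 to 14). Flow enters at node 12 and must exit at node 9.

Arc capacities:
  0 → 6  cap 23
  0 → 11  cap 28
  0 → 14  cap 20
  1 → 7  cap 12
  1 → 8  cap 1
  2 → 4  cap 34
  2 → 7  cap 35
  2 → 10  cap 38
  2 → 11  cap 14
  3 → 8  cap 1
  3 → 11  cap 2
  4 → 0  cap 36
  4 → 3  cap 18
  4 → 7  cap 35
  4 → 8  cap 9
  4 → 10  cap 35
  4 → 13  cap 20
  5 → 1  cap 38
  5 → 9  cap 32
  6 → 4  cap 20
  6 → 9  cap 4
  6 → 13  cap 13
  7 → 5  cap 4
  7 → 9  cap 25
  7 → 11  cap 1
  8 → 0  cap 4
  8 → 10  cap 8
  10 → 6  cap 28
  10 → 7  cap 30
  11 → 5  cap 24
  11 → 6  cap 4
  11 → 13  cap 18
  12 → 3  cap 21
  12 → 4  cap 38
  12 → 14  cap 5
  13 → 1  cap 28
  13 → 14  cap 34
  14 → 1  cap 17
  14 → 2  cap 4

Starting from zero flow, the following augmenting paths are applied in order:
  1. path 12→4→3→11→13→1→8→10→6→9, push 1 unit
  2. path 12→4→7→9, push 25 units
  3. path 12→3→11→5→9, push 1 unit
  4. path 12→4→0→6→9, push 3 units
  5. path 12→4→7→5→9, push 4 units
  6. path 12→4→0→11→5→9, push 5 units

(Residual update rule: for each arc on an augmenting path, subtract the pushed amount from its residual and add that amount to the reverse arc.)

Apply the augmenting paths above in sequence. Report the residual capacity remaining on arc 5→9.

Residual capacity of (5,9): 22

after path 1 (12→4→3→11→13→1→8→10→6→9, push 1): res(5,9)=32
after path 2 (12→4→7→9, push 25): res(5,9)=32
after path 3 (12→3→11→5→9, push 1): res(5,9)=31
after path 4 (12→4→0→6→9, push 3): res(5,9)=31
after path 5 (12→4→7→5→9, push 4): res(5,9)=27
after path 6 (12→4→0→11→5→9, push 5): res(5,9)=22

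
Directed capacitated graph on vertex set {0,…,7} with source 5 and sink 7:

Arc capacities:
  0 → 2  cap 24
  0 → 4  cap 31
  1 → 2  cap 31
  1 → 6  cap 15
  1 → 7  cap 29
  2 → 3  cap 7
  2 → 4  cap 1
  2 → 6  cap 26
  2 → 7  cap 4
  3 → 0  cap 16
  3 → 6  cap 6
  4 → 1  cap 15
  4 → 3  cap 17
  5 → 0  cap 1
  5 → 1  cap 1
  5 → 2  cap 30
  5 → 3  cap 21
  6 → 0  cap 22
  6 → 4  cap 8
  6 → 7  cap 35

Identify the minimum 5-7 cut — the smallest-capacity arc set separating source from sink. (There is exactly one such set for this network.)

augment #1: 5→1→7 push 1
augment #2: 5→2→7 push 4
augment #3: 5→2→6→7 push 26
augment #4: 5→3→6→7 push 6
augment #5: 5→0→4→1→7 push 1
augment #6: 5→3→0→4→1→7 push 14
max flow = 52; residual-reachable set from 5 gives S-side
cut edges (S→T): {(2,6), (2,7), (3,6), (4,1), (5,1)} total cap 52

Min-cut arcs: {(2,6), (2,7), (3,6), (4,1), (5,1)} (total capacity 52)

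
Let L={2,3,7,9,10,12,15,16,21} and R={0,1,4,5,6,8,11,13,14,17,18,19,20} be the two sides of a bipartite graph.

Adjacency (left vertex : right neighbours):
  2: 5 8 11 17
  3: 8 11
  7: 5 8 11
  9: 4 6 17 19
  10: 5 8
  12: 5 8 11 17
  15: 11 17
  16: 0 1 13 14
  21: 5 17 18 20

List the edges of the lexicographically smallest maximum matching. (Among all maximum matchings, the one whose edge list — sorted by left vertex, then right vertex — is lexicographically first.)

|M| = 7 (so the lex-smallest maximum matching has 7 edges)
process left vertices in ascending order; for each, take the smallest-labelled available neighbour that still permits 7 edges overall, or leave it unmatched if none does
lex-smallest matching: {2-5, 3-8, 7-11, 9-4, 12-17, 16-0, 21-18}

Lex-smallest maximum matching: {(2,5), (3,8), (7,11), (9,4), (12,17), (16,0), (21,18)}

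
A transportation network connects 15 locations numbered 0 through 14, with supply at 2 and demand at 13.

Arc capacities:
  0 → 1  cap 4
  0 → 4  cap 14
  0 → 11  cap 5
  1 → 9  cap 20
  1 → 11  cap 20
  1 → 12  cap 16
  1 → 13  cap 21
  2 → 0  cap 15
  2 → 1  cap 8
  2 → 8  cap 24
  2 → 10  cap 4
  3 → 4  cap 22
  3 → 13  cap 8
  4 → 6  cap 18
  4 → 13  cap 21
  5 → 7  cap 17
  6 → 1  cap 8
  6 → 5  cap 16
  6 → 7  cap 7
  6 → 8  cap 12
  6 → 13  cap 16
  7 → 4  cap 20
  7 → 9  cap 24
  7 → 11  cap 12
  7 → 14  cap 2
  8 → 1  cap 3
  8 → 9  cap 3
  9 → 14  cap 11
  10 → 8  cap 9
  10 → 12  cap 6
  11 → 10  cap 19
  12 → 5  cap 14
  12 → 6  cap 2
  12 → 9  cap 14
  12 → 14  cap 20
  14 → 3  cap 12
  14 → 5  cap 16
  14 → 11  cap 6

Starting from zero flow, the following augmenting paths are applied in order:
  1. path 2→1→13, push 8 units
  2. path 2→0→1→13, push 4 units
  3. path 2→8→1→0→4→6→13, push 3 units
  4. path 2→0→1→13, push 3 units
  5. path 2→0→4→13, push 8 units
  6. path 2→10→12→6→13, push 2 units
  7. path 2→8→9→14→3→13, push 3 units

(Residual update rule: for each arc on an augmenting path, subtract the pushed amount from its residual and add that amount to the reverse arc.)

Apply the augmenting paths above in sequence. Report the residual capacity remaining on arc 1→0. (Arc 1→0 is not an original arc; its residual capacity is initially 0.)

after path 1 (2→1→13, push 8): res(1,0)=0
after path 2 (2→0→1→13, push 4): res(1,0)=4
after path 3 (2→8→1→0→4→6→13, push 3): res(1,0)=1
after path 4 (2→0→1→13, push 3): res(1,0)=4
after path 5 (2→0→4→13, push 8): res(1,0)=4
after path 6 (2→10→12→6→13, push 2): res(1,0)=4
after path 7 (2→8→9→14→3→13, push 3): res(1,0)=4

Residual capacity of (1,0): 4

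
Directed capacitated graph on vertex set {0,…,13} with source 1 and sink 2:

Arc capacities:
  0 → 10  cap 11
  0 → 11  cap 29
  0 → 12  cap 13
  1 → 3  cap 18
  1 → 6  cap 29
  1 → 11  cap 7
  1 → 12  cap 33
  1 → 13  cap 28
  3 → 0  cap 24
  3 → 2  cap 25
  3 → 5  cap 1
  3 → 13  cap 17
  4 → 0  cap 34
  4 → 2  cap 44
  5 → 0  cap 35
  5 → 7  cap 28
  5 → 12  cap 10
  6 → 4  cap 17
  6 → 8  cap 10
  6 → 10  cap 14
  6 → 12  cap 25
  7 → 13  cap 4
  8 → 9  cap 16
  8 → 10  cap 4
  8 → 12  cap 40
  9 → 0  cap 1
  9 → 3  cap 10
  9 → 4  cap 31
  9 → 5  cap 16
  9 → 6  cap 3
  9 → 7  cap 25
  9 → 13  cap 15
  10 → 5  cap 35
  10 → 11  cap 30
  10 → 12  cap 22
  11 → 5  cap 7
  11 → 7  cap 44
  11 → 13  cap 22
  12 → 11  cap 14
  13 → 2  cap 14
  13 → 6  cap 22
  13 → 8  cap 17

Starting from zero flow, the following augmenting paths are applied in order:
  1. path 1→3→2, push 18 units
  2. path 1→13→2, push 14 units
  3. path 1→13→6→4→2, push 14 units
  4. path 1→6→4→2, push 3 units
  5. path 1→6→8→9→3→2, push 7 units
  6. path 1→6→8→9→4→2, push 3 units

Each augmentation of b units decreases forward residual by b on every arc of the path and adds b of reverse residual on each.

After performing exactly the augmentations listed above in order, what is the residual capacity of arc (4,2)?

after path 1 (1→3→2, push 18): res(4,2)=44
after path 2 (1→13→2, push 14): res(4,2)=44
after path 3 (1→13→6→4→2, push 14): res(4,2)=30
after path 4 (1→6→4→2, push 3): res(4,2)=27
after path 5 (1→6→8→9→3→2, push 7): res(4,2)=27
after path 6 (1→6→8→9→4→2, push 3): res(4,2)=24

Residual capacity of (4,2): 24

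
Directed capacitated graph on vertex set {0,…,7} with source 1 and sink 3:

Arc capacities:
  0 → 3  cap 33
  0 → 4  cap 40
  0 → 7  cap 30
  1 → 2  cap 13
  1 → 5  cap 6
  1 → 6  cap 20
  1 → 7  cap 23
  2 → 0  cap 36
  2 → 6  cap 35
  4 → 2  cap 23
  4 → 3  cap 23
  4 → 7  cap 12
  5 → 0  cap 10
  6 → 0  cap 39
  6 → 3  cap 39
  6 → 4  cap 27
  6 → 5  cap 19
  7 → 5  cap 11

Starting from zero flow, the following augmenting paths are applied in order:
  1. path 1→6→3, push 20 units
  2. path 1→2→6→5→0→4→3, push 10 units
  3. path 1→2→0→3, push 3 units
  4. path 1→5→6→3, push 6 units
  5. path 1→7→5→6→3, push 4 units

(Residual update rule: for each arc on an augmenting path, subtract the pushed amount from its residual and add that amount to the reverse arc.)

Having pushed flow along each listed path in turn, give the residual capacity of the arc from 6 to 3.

Residual capacity of (6,3): 9

after path 1 (1→6→3, push 20): res(6,3)=19
after path 2 (1→2→6→5→0→4→3, push 10): res(6,3)=19
after path 3 (1→2→0→3, push 3): res(6,3)=19
after path 4 (1→5→6→3, push 6): res(6,3)=13
after path 5 (1→7→5→6→3, push 4): res(6,3)=9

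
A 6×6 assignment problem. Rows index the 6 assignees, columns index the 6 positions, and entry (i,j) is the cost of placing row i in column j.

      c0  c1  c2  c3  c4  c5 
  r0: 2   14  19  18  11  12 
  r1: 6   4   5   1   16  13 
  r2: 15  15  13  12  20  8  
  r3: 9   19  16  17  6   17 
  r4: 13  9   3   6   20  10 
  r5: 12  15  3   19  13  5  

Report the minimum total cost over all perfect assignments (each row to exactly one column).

one of 2 optimal assignments: row0→col0 (cost 2), row1→col1 (cost 4), row2→col5 (cost 8), row3→col4 (cost 6), row4→col3 (cost 6), row5→col2 (cost 3)
total = 2 + 4 + 8 + 6 + 6 + 3 = 29

Minimum assignment cost: 29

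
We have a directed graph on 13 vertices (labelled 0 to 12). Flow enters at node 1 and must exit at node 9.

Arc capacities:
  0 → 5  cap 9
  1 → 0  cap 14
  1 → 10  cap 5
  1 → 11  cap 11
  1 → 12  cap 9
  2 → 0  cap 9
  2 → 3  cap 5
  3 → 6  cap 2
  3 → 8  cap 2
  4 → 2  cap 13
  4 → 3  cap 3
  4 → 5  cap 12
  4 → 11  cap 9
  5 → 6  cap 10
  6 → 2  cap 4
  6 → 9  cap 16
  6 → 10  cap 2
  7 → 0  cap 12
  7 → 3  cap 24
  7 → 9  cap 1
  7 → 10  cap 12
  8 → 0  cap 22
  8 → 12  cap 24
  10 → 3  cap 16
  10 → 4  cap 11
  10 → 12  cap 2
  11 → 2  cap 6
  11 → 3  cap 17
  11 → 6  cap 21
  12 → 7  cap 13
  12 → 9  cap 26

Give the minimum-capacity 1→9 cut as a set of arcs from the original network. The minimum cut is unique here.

augment #1: 1→12→9 push 9
augment #2: 1→10→12→9 push 2
augment #3: 1→11→6→9 push 11
augment #4: 1→0→5→6→9 push 5
augment #5: 1→10→3→8→12→9 push 2
max flow = 29; residual-reachable set from 1 gives S-side
cut edges (S→T): {(1,12), (3,8), (6,9), (10,12)} total cap 29

Min-cut arcs: {(1,12), (3,8), (6,9), (10,12)} (total capacity 29)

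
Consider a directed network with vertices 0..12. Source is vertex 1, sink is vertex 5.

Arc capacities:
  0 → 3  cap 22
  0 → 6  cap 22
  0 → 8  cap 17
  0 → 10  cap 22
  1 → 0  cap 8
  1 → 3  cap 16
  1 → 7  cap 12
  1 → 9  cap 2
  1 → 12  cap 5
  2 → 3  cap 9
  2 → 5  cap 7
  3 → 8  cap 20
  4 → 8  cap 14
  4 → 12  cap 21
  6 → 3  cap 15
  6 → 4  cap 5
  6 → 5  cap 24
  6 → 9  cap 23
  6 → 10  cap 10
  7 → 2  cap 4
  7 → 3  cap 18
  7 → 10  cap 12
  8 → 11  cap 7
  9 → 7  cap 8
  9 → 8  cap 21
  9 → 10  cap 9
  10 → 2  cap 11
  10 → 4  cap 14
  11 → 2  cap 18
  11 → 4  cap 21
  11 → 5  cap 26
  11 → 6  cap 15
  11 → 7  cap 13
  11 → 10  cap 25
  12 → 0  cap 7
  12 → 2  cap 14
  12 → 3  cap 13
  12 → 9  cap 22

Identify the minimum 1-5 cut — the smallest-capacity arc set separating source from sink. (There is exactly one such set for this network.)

augment #1: 1→0→6→5 push 8
augment #2: 1→7→2→5 push 4
augment #3: 1→12→2→5 push 3
augment #4: 1→3→8→11→5 push 7
augment #5: 1→12→0→6→5 push 2
augment #6: 1→7→10→2→12→0→6→5 push 3
augment #7: 1→7→10→4→12→0→6→5 push 2
max flow = 29; residual-reachable set from 1 gives S-side
cut edges (S→T): {(1,0), (2,5), (8,11), (12,0)} total cap 29

Min-cut arcs: {(1,0), (2,5), (8,11), (12,0)} (total capacity 29)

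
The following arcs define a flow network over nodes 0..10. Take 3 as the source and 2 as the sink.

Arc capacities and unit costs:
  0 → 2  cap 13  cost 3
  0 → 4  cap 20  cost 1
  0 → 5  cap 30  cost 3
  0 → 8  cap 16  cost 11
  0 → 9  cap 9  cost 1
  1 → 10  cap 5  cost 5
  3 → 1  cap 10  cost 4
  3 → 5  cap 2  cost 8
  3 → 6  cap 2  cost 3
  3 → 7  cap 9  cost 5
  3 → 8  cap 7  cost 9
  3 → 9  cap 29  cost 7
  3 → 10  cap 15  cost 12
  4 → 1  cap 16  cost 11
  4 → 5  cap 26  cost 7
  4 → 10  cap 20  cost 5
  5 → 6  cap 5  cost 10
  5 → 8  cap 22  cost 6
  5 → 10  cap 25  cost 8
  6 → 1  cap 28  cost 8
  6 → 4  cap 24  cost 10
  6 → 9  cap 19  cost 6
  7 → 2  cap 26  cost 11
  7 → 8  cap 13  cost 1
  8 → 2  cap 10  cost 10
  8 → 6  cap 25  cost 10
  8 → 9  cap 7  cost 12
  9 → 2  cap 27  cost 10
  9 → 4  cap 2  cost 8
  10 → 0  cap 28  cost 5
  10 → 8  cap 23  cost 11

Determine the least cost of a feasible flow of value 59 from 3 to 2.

Minimum cost for 59 units: 1062

shortest-cost path #1: 3→7→2 push 9 @ unit cost 16 (adds 144)
shortest-cost path #2: 3→9→2 push 27 @ unit cost 17 (adds 459)
shortest-cost path #3: 3→1→10→0→2 push 5 @ unit cost 17 (adds 85)
shortest-cost path #4: 3→8→2 push 7 @ unit cost 19 (adds 133)
shortest-cost path #5: 3→10→0→2 push 8 @ unit cost 20 (adds 160)
shortest-cost path #6: 3→5→8→2 push 2 @ unit cost 24 (adds 48)
shortest-cost path #7: 3→10→8→2 push 1 @ unit cost 33 (adds 33)
total cost = 1062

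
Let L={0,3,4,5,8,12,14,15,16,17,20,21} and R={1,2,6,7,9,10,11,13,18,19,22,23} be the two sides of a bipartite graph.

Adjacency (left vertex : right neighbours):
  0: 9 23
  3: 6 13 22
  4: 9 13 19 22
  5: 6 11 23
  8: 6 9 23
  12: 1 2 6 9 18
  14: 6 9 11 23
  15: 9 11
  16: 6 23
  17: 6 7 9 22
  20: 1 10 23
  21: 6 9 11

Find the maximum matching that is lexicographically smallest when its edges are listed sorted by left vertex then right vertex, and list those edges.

|M| = 9 (so the lex-smallest maximum matching has 9 edges)
process left vertices in ascending order; for each, take the smallest-labelled available neighbour that still permits 9 edges overall, or leave it unmatched if none does
lex-smallest matching: {0-9, 3-13, 4-19, 5-6, 8-23, 12-1, 14-11, 17-7, 20-10}

Lex-smallest maximum matching: {(0,9), (3,13), (4,19), (5,6), (8,23), (12,1), (14,11), (17,7), (20,10)}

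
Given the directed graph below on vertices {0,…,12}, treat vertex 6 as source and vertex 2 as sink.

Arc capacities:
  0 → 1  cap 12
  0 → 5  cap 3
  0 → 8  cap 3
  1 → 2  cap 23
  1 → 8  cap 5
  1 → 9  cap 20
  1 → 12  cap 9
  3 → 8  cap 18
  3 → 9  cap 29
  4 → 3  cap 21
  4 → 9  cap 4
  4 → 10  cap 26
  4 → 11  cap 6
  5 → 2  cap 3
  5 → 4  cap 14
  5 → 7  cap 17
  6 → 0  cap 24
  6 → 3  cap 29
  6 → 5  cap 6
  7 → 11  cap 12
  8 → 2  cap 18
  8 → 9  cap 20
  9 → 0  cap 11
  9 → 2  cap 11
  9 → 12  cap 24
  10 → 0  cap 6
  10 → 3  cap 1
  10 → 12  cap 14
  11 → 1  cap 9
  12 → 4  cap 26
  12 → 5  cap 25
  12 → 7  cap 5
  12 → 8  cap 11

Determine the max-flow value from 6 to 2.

Maximum flow value: 53

augment #1: 6→5→2 bottleneck 3, total now 3
augment #2: 6→0→1→2 bottleneck 12, total now 15
augment #3: 6→0→8→2 bottleneck 3, total now 18
augment #4: 6→3→8→2 bottleneck 15, total now 33
augment #5: 6→3→9→2 bottleneck 11, total now 44
augment #6: 6→5→4→11→1→2 bottleneck 3, total now 47
augment #7: 6→0→5→4→11→1→2 bottleneck 3, total now 50
augment #8: 6→3→9→12→7→11→1→2 bottleneck 3, total now 53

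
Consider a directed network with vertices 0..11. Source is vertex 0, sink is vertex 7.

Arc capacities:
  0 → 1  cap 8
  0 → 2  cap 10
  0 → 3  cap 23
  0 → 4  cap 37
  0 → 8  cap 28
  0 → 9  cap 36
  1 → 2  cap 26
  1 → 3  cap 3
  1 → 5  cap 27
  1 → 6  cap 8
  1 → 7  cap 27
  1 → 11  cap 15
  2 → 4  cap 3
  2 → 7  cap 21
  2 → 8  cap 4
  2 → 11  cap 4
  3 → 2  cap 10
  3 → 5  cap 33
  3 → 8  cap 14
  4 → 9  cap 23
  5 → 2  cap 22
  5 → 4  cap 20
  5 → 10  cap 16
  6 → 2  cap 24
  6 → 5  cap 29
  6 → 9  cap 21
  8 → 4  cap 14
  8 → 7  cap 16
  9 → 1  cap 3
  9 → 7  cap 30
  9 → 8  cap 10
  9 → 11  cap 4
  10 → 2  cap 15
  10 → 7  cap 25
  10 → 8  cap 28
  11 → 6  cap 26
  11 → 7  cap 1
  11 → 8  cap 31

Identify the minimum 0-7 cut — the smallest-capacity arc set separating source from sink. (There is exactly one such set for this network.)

augment #1: 0→1→7 push 8
augment #2: 0→2→7 push 10
augment #3: 0→8→7 push 16
augment #4: 0→9→7 push 30
augment #5: 0→3→2→7 push 10
augment #6: 0→9→1→7 push 3
augment #7: 0→9→11→7 push 1
augment #8: 0→3→5→2→7 push 1
augment #9: 0→3→5→10→7 push 12
augment #10: 0→9→11→6→5→10→7 push 2
augment #11: 0→4→9→11→6→5→10→7 push 1
max flow = 94; residual-reachable set from 0 gives S-side
cut edges (S→T): {(0,1), (0,2), (0,3), (8,7), (9,1), (9,7), (9,11)} total cap 94

Min-cut arcs: {(0,1), (0,2), (0,3), (8,7), (9,1), (9,7), (9,11)} (total capacity 94)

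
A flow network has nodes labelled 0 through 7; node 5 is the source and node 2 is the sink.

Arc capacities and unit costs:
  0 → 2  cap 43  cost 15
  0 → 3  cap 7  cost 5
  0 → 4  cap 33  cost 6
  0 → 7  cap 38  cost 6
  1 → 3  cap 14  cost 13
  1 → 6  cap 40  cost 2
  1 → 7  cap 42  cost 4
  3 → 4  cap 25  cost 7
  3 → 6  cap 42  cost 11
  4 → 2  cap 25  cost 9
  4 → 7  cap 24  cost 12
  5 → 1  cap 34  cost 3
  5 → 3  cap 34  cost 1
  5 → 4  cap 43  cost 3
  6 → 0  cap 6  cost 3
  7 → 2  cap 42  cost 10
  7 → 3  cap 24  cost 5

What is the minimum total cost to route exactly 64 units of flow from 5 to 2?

shortest-cost path #1: 5→4→2 push 25 @ unit cost 12 (adds 300)
shortest-cost path #2: 5→1→7→2 push 34 @ unit cost 17 (adds 578)
shortest-cost path #3: 5→4→7→2 push 5 @ unit cost 25 (adds 125)
total cost = 1003

Minimum cost for 64 units: 1003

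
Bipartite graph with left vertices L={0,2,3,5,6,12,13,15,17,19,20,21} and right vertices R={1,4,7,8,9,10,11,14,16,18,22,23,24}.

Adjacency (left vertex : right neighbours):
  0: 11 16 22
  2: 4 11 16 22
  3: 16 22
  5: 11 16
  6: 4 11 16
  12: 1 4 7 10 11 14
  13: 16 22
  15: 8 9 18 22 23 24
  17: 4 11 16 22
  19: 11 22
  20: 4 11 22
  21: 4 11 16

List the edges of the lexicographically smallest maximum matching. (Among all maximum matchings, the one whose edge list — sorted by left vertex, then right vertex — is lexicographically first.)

|M| = 6 (so the lex-smallest maximum matching has 6 edges)
process left vertices in ascending order; for each, take the smallest-labelled available neighbour that still permits 6 edges overall, or leave it unmatched if none does
lex-smallest matching: {0-11, 2-4, 3-16, 12-1, 13-22, 15-8}

Lex-smallest maximum matching: {(0,11), (2,4), (3,16), (12,1), (13,22), (15,8)}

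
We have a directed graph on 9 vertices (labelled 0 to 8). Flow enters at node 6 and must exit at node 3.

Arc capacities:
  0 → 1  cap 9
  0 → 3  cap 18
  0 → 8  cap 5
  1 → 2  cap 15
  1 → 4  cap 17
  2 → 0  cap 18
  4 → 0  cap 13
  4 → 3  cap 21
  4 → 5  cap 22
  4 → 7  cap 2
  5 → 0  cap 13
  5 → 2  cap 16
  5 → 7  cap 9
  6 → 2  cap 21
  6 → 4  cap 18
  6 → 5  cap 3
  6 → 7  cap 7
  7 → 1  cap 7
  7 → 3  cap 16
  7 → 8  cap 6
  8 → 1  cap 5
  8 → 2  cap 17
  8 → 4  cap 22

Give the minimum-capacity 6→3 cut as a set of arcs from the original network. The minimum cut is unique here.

Min-cut arcs: {(2,0), (6,4), (6,5), (6,7)} (total capacity 46)

augment #1: 6→4→3 push 18
augment #2: 6→7→3 push 7
augment #3: 6→2→0→3 push 18
augment #4: 6→5→7→3 push 3
max flow = 46; residual-reachable set from 6 gives S-side
cut edges (S→T): {(2,0), (6,4), (6,5), (6,7)} total cap 46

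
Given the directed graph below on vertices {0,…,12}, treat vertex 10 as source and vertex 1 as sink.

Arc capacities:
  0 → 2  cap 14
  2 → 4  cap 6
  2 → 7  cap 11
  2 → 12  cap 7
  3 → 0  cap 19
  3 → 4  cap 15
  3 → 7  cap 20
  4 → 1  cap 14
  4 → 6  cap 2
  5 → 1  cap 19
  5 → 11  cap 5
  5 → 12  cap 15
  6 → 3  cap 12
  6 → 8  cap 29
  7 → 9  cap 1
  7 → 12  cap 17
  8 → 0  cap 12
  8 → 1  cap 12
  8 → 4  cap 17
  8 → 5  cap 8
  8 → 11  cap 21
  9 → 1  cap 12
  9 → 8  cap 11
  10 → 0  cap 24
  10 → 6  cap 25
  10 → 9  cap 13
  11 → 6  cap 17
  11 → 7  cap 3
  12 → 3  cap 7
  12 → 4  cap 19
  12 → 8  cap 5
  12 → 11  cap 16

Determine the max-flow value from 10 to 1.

Maximum flow value: 46

augment #1: 10→9→1 bottleneck 12, total now 12
augment #2: 10→6→8→1 bottleneck 12, total now 24
augment #3: 10→0→2→4→1 bottleneck 6, total now 30
augment #4: 10→6→3→4→1 bottleneck 8, total now 38
augment #5: 10→6→8→5→1 bottleneck 5, total now 43
augment #6: 10→9→8→5→1 bottleneck 1, total now 44
augment #7: 10→0→2→12→8→5→1 bottleneck 2, total now 46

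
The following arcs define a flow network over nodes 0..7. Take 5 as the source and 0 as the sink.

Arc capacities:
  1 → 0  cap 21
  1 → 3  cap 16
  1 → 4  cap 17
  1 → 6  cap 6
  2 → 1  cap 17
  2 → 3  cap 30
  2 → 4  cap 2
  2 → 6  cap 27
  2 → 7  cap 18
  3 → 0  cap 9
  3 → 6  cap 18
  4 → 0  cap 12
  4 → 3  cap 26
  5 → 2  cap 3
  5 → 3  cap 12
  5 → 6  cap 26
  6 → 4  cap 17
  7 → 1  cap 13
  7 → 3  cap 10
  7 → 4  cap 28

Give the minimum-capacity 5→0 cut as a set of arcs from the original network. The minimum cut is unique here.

Min-cut arcs: {(3,0), (4,0), (5,2)} (total capacity 24)

augment #1: 5→3→0 push 9
augment #2: 5→2→1→0 push 3
augment #3: 5→6→4→0 push 12
max flow = 24; residual-reachable set from 5 gives S-side
cut edges (S→T): {(3,0), (4,0), (5,2)} total cap 24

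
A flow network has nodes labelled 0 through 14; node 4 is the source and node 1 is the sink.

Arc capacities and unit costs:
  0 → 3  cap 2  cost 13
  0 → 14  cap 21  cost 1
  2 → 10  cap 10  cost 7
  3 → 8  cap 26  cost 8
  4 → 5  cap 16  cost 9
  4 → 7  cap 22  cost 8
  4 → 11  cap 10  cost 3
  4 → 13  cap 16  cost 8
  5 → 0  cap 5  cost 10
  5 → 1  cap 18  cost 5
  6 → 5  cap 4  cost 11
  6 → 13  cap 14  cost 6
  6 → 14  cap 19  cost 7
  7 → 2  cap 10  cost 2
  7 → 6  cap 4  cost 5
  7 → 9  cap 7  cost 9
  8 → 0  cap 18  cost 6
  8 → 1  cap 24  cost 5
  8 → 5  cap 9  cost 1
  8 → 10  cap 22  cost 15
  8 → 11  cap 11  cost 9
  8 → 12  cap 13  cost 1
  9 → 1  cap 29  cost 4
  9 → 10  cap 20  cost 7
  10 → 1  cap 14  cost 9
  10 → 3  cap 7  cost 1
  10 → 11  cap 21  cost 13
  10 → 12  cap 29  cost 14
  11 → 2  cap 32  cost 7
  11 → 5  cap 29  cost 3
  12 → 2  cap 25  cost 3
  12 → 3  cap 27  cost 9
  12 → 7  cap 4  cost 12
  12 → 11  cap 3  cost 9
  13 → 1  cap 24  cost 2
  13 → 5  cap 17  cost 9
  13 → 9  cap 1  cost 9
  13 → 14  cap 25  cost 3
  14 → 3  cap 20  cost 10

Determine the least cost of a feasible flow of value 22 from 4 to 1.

shortest-cost path #1: 4→13→1 push 16 @ unit cost 10 (adds 160)
shortest-cost path #2: 4→11→5→1 push 6 @ unit cost 11 (adds 66)
total cost = 226

Minimum cost for 22 units: 226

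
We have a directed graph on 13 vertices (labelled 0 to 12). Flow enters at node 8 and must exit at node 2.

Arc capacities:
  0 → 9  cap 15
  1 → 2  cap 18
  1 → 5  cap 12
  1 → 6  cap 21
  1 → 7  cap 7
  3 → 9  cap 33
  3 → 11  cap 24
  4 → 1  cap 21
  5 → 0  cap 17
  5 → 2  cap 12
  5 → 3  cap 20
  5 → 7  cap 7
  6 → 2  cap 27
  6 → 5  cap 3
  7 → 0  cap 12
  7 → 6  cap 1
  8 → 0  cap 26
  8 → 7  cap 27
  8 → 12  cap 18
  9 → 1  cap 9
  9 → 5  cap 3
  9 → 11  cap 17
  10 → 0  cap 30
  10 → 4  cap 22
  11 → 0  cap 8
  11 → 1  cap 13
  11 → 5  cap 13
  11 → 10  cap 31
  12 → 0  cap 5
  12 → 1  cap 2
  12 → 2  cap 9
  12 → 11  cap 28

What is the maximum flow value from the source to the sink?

augment #1: 8→12→2 bottleneck 9, total now 9
augment #2: 8→7→6→2 bottleneck 1, total now 10
augment #3: 8→12→1→2 bottleneck 2, total now 12
augment #4: 8→0→9→1→2 bottleneck 9, total now 21
augment #5: 8→0→9→5→2 bottleneck 3, total now 24
augment #6: 8→12→11→1→2 bottleneck 7, total now 31
augment #7: 8→0→9→11→5→2 bottleneck 3, total now 34

Maximum flow value: 34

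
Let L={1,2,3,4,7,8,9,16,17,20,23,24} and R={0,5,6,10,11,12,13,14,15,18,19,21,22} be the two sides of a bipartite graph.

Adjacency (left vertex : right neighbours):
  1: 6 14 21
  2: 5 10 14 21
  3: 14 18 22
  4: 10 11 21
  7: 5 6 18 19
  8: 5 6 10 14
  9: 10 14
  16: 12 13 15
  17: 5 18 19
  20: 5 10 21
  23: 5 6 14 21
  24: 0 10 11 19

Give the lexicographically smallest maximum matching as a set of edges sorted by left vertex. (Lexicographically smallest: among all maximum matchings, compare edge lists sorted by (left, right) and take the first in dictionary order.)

Lex-smallest maximum matching: {(1,6), (2,5), (3,22), (4,11), (7,18), (8,10), (9,14), (16,12), (17,19), (20,21), (24,0)}

|M| = 11 (so the lex-smallest maximum matching has 11 edges)
process left vertices in ascending order; for each, take the smallest-labelled available neighbour that still permits 11 edges overall, or leave it unmatched if none does
lex-smallest matching: {1-6, 2-5, 3-22, 4-11, 7-18, 8-10, 9-14, 16-12, 17-19, 20-21, 24-0}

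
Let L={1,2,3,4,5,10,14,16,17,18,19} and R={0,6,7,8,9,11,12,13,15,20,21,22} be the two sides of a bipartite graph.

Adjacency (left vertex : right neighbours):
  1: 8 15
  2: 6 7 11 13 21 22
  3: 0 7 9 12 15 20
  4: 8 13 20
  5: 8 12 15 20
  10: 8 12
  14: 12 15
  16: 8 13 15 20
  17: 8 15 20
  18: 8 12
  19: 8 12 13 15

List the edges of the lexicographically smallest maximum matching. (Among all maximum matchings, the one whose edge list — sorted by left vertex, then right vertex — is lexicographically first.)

|M| = 7 (so the lex-smallest maximum matching has 7 edges)
process left vertices in ascending order; for each, take the smallest-labelled available neighbour that still permits 7 edges overall, or leave it unmatched if none does
lex-smallest matching: {1-8, 2-6, 3-0, 4-13, 5-12, 14-15, 16-20}

Lex-smallest maximum matching: {(1,8), (2,6), (3,0), (4,13), (5,12), (14,15), (16,20)}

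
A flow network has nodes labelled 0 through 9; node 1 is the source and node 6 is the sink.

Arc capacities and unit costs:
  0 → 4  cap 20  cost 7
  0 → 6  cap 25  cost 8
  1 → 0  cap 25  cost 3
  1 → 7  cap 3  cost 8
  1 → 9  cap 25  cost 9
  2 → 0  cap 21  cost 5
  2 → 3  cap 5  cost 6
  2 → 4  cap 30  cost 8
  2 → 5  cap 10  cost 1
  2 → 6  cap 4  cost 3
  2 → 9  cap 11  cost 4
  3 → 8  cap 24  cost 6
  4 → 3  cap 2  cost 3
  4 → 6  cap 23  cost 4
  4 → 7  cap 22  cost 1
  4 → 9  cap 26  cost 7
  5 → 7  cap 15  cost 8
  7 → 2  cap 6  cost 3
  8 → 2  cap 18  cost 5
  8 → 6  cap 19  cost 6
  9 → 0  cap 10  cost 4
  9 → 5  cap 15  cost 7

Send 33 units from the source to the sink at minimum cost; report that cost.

shortest-cost path #1: 1→0→6 push 25 @ unit cost 11 (adds 275)
shortest-cost path #2: 1→7→2→6 push 3 @ unit cost 14 (adds 42)
shortest-cost path #3: 1→9→0→4→6 push 5 @ unit cost 24 (adds 120)
total cost = 437

Minimum cost for 33 units: 437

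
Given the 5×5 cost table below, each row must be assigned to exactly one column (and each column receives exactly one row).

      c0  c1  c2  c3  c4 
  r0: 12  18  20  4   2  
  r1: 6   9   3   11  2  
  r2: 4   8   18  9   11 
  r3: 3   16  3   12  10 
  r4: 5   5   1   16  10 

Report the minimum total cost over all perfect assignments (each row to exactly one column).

Minimum assignment cost: 18

one of 2 optimal assignments: row0→col3 (cost 4), row1→col4 (cost 2), row2→col0 (cost 4), row3→col2 (cost 3), row4→col1 (cost 5)
total = 4 + 2 + 4 + 3 + 5 = 18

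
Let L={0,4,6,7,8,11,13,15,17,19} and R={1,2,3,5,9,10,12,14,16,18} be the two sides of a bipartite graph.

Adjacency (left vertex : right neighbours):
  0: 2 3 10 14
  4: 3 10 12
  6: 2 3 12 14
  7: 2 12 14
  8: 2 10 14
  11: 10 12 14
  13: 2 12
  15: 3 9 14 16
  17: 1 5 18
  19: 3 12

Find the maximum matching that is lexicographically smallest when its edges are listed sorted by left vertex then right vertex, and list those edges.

Lex-smallest maximum matching: {(0,2), (4,3), (6,12), (7,14), (8,10), (15,9), (17,1)}

|M| = 7 (so the lex-smallest maximum matching has 7 edges)
process left vertices in ascending order; for each, take the smallest-labelled available neighbour that still permits 7 edges overall, or leave it unmatched if none does
lex-smallest matching: {0-2, 4-3, 6-12, 7-14, 8-10, 15-9, 17-1}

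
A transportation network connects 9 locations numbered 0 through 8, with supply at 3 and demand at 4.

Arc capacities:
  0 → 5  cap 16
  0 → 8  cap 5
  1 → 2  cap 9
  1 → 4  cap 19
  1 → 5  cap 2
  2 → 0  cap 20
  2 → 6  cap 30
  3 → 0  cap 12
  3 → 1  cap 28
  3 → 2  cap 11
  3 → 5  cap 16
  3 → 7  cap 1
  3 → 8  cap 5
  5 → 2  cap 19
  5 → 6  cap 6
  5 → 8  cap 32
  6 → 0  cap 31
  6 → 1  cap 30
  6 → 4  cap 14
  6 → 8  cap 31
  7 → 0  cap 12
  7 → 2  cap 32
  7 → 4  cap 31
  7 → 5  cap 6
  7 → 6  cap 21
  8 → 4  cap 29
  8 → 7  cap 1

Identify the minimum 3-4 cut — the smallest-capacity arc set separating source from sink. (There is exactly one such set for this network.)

Min-cut arcs: {(1,4), (3,7), (6,4), (8,4), (8,7)} (total capacity 64)

augment #1: 3→1→4 push 19
augment #2: 3→7→4 push 1
augment #3: 3→8→4 push 5
augment #4: 3→0→8→4 push 5
augment #5: 3→2→6→4 push 11
augment #6: 3→5→6→4 push 3
augment #7: 3→5→8→4 push 13
augment #8: 3→0→5→8→4 push 6
augment #9: 3→0→5→8→7→4 push 1
max flow = 64; residual-reachable set from 3 gives S-side
cut edges (S→T): {(1,4), (3,7), (6,4), (8,4), (8,7)} total cap 64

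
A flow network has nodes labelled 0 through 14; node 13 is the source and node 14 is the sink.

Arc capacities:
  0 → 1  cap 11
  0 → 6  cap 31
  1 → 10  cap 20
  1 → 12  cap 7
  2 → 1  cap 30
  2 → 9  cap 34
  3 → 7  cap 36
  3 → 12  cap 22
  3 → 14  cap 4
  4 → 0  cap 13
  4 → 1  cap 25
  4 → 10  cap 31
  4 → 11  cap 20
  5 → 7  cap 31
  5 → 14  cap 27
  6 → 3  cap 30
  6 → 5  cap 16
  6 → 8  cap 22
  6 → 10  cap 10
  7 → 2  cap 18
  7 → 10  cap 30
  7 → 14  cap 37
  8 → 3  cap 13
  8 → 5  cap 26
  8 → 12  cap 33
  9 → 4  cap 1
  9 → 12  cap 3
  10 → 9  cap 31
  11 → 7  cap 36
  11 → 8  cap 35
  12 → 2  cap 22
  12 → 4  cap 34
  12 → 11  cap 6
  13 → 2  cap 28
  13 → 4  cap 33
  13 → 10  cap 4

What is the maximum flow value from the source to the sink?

Maximum flow value: 39

augment #1: 13→4→11→7→14 bottleneck 20, total now 20
augment #2: 13→4→0→6→3→14 bottleneck 4, total now 24
augment #3: 13→4→0→6→5→14 bottleneck 9, total now 33
augment #4: 13→2→1→12→11→7→14 bottleneck 6, total now 39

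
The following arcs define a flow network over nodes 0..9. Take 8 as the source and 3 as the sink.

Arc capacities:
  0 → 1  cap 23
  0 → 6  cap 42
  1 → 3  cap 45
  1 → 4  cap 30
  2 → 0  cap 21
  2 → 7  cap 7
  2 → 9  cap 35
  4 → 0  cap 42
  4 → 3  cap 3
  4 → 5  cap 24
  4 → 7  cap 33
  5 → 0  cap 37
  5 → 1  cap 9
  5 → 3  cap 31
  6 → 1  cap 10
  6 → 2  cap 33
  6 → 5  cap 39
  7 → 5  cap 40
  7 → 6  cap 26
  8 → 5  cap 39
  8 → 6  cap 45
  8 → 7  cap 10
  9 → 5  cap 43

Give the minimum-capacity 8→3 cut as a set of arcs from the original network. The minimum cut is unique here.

augment #1: 8→5→3 push 31
augment #2: 8→5→1→3 push 8
augment #3: 8→6→1→3 push 10
augment #4: 8→6→5→1→3 push 1
augment #5: 8→6→2→0→1→3 push 21
augment #6: 8→6→5→0→1→3 push 2
max flow = 73; residual-reachable set from 8 gives S-side
cut edges (S→T): {(0,1), (5,1), (5,3), (6,1)} total cap 73

Min-cut arcs: {(0,1), (5,1), (5,3), (6,1)} (total capacity 73)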